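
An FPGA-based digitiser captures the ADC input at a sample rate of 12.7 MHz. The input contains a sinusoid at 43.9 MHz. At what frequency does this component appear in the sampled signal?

5.8 MHz

43.9 MHz mod fs = 5.8 MHz.
5.8 MHz ≤ fs/2 = 6.35 MHz, appears at 5.8 MHz.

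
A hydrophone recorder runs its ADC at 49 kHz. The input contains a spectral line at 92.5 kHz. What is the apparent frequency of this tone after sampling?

5.5 kHz

92.5 kHz mod fs = 43.5 kHz.
43.5 kHz > fs/2 = 24.5 kHz, folds to fs − 43.5 kHz = 5.5 kHz.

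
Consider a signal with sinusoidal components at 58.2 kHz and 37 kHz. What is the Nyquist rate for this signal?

116.4 kHz

Highest-frequency component: 58.2 kHz.
Nyquist rate = 2 × 58.2 kHz = 116.4 kHz.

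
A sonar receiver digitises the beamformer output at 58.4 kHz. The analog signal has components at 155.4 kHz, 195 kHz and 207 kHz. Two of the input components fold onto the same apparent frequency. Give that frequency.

fs/2 = 29.2 kHz.
155.4 kHz mod fs = 38.6 kHz.
38.6 kHz > fs/2 = 29.2 kHz, folds to fs − 38.6 kHz = 19.8 kHz.
195 kHz mod fs = 19.8 kHz.
19.8 kHz ≤ fs/2 = 29.2 kHz, appears at 19.8 kHz.
207 kHz mod fs = 31.8 kHz.
31.8 kHz > fs/2 = 29.2 kHz, folds to fs − 31.8 kHz = 26.6 kHz.
155.4 kHz and 195 kHz both map to 19.8 kHz.

19.8 kHz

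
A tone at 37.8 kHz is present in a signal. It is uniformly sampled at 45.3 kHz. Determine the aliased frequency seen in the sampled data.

7.5 kHz

37.8 kHz > fs/2 = 22.65 kHz, folds to fs − 37.8 kHz = 7.5 kHz.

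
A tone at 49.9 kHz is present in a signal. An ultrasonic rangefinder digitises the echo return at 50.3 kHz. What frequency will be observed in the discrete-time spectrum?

0.4 kHz

49.9 kHz > fs/2 = 25.15 kHz, folds to fs − 49.9 kHz = 0.4 kHz.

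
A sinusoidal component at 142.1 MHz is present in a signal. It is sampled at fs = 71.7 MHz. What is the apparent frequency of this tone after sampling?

142.1 MHz mod fs = 70.4 MHz.
70.4 MHz > fs/2 = 35.85 MHz, folds to fs − 70.4 MHz = 1.3 MHz.

1.3 MHz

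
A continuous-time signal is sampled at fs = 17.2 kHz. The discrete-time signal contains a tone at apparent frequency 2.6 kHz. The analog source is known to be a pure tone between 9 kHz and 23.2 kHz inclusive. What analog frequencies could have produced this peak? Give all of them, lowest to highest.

14.6 kHz, 19.8 kHz

Frequencies that alias to 2.6 kHz are k·fs ± 2.6 kHz for integer k ≥ 0.
k=0: 2.6 kHz.
k=1: 14.6 kHz, 19.8 kHz.
k=2: 31.8 kHz, 37 kHz.
Within [9 kHz, 23.2 kHz]: 14.6 kHz, 19.8 kHz.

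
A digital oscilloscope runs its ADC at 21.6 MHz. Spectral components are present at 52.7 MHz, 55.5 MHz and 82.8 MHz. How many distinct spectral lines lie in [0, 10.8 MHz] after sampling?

3

fs/2 = 10.8 MHz.
52.7 MHz mod fs = 9.5 MHz.
9.5 MHz ≤ fs/2 = 10.8 MHz, appears at 9.5 MHz.
55.5 MHz mod fs = 12.3 MHz.
12.3 MHz > fs/2 = 10.8 MHz, folds to fs − 12.3 MHz = 9.3 MHz.
82.8 MHz mod fs = 18 MHz.
18 MHz > fs/2 = 10.8 MHz, folds to fs − 18 MHz = 3.6 MHz.
Distinct values: {3.6 MHz, 9.3 MHz, 9.5 MHz} → 3.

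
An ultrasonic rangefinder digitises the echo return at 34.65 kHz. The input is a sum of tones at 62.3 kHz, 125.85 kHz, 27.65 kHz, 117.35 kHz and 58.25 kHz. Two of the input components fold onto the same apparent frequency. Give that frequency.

7 kHz

fs/2 = 17.325 kHz.
62.3 kHz mod fs = 27.65 kHz.
27.65 kHz > fs/2 = 17.325 kHz, folds to fs − 27.65 kHz = 7 kHz.
125.85 kHz mod fs = 21.9 kHz.
21.9 kHz > fs/2 = 17.325 kHz, folds to fs − 21.9 kHz = 12.75 kHz.
27.65 kHz > fs/2 = 17.325 kHz, folds to fs − 27.65 kHz = 7 kHz.
117.35 kHz mod fs = 13.4 kHz.
13.4 kHz ≤ fs/2 = 17.325 kHz, appears at 13.4 kHz.
58.25 kHz mod fs = 23.6 kHz.
23.6 kHz > fs/2 = 17.325 kHz, folds to fs − 23.6 kHz = 11.05 kHz.
27.65 kHz and 62.3 kHz both map to 7 kHz.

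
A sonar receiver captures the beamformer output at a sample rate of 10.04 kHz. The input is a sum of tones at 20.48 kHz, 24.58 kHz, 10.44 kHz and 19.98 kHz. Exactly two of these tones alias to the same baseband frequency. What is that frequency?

fs/2 = 5.02 kHz.
20.48 kHz mod fs = 0.4 kHz.
0.4 kHz ≤ fs/2 = 5.02 kHz, appears at 0.4 kHz.
24.58 kHz mod fs = 4.5 kHz.
4.5 kHz ≤ fs/2 = 5.02 kHz, appears at 4.5 kHz.
10.44 kHz mod fs = 0.4 kHz.
0.4 kHz ≤ fs/2 = 5.02 kHz, appears at 0.4 kHz.
19.98 kHz mod fs = 9.94 kHz.
9.94 kHz > fs/2 = 5.02 kHz, folds to fs − 9.94 kHz = 0.1 kHz.
10.44 kHz and 20.48 kHz both map to 0.4 kHz.

0.4 kHz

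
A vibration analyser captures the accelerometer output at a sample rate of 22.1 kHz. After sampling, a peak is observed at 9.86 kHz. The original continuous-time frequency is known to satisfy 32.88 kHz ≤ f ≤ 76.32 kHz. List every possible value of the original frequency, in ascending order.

34.34 kHz, 54.06 kHz, 56.44 kHz, 76.16 kHz

Frequencies that alias to 9.86 kHz are k·fs ± 9.86 kHz for integer k ≥ 0.
k=0: 9.86 kHz.
k=1: 12.24 kHz, 31.96 kHz.
k=2: 34.34 kHz, 54.06 kHz.
k=3: 56.44 kHz, 76.16 kHz.
k=4: 78.54 kHz, 98.26 kHz.
Within [32.88 kHz, 76.32 kHz]: 34.34 kHz, 54.06 kHz, 56.44 kHz, 76.16 kHz.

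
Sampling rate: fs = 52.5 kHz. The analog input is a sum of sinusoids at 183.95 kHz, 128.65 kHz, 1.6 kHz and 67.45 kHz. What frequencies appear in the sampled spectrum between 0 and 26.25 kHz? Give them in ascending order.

1.6 kHz, 14.95 kHz, 23.65 kHz, 26.05 kHz

fs/2 = 26.25 kHz.
183.95 kHz mod fs = 26.45 kHz.
26.45 kHz > fs/2 = 26.25 kHz, folds to fs − 26.45 kHz = 26.05 kHz.
128.65 kHz mod fs = 23.65 kHz.
23.65 kHz ≤ fs/2 = 26.25 kHz, appears at 23.65 kHz.
1.6 kHz ≤ fs/2 = 26.25 kHz, passes unchanged.
67.45 kHz mod fs = 14.95 kHz.
14.95 kHz ≤ fs/2 = 26.25 kHz, appears at 14.95 kHz.
Distinct values: {1.6 kHz, 14.95 kHz, 23.65 kHz, 26.05 kHz}.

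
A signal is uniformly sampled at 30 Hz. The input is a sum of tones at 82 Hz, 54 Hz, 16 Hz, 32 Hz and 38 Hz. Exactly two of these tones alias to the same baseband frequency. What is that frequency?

fs/2 = 15 Hz.
82 Hz mod fs = 22 Hz.
22 Hz > fs/2 = 15 Hz, folds to fs − 22 Hz = 8 Hz.
54 Hz mod fs = 24 Hz.
24 Hz > fs/2 = 15 Hz, folds to fs − 24 Hz = 6 Hz.
16 Hz > fs/2 = 15 Hz, folds to fs − 16 Hz = 14 Hz.
32 Hz mod fs = 2 Hz.
2 Hz ≤ fs/2 = 15 Hz, appears at 2 Hz.
38 Hz mod fs = 8 Hz.
8 Hz ≤ fs/2 = 15 Hz, appears at 8 Hz.
38 Hz and 82 Hz both map to 8 Hz.

8 Hz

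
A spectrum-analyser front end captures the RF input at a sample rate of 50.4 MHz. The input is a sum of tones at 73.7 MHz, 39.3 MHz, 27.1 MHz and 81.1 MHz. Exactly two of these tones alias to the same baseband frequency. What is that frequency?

23.3 MHz

fs/2 = 25.2 MHz.
73.7 MHz mod fs = 23.3 MHz.
23.3 MHz ≤ fs/2 = 25.2 MHz, appears at 23.3 MHz.
39.3 MHz > fs/2 = 25.2 MHz, folds to fs − 39.3 MHz = 11.1 MHz.
27.1 MHz > fs/2 = 25.2 MHz, folds to fs − 27.1 MHz = 23.3 MHz.
81.1 MHz mod fs = 30.7 MHz.
30.7 MHz > fs/2 = 25.2 MHz, folds to fs − 30.7 MHz = 19.7 MHz.
27.1 MHz and 73.7 MHz both map to 23.3 MHz.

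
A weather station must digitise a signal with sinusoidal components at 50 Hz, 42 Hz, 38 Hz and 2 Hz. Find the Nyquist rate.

Highest-frequency component: 50 Hz.
Nyquist rate = 2 × 50 Hz = 100 Hz.

100 Hz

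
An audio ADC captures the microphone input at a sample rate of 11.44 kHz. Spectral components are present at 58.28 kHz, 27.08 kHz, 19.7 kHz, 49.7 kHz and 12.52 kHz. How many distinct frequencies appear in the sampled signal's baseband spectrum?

4

fs/2 = 5.72 kHz.
58.28 kHz mod fs = 1.08 kHz.
1.08 kHz ≤ fs/2 = 5.72 kHz, appears at 1.08 kHz.
27.08 kHz mod fs = 4.2 kHz.
4.2 kHz ≤ fs/2 = 5.72 kHz, appears at 4.2 kHz.
19.7 kHz mod fs = 8.26 kHz.
8.26 kHz > fs/2 = 5.72 kHz, folds to fs − 8.26 kHz = 3.18 kHz.
49.7 kHz mod fs = 3.94 kHz.
3.94 kHz ≤ fs/2 = 5.72 kHz, appears at 3.94 kHz.
12.52 kHz mod fs = 1.08 kHz.
1.08 kHz ≤ fs/2 = 5.72 kHz, appears at 1.08 kHz.
Distinct values: {1.08 kHz, 3.18 kHz, 3.94 kHz, 4.2 kHz} → 4.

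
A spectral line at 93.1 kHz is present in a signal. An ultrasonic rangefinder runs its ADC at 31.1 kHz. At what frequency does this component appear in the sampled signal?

0.2 kHz

93.1 kHz mod fs = 30.9 kHz.
30.9 kHz > fs/2 = 15.55 kHz, folds to fs − 30.9 kHz = 0.2 kHz.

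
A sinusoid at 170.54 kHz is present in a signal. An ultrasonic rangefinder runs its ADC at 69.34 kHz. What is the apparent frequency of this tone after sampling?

170.54 kHz mod fs = 31.86 kHz.
31.86 kHz ≤ fs/2 = 34.67 kHz, appears at 31.86 kHz.

31.86 kHz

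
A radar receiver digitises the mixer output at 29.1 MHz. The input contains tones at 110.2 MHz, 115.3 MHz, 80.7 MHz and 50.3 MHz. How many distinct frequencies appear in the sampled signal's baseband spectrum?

fs/2 = 14.55 MHz.
110.2 MHz mod fs = 22.9 MHz.
22.9 MHz > fs/2 = 14.55 MHz, folds to fs − 22.9 MHz = 6.2 MHz.
115.3 MHz mod fs = 28 MHz.
28 MHz > fs/2 = 14.55 MHz, folds to fs − 28 MHz = 1.1 MHz.
80.7 MHz mod fs = 22.5 MHz.
22.5 MHz > fs/2 = 14.55 MHz, folds to fs − 22.5 MHz = 6.6 MHz.
50.3 MHz mod fs = 21.2 MHz.
21.2 MHz > fs/2 = 14.55 MHz, folds to fs − 21.2 MHz = 7.9 MHz.
Distinct values: {1.1 MHz, 6.2 MHz, 6.6 MHz, 7.9 MHz} → 4.

4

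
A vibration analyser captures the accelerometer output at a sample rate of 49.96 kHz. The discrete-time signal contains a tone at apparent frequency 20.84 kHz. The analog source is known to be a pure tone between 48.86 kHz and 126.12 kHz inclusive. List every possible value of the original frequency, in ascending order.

Frequencies that alias to 20.84 kHz are k·fs ± 20.84 kHz for integer k ≥ 0.
k=0: 20.84 kHz.
k=1: 29.12 kHz, 70.8 kHz.
k=2: 79.08 kHz, 120.76 kHz.
k=3: 129.04 kHz, 170.72 kHz.
Within [48.86 kHz, 126.12 kHz]: 70.8 kHz, 79.08 kHz, 120.76 kHz.

70.8 kHz, 79.08 kHz, 120.76 kHz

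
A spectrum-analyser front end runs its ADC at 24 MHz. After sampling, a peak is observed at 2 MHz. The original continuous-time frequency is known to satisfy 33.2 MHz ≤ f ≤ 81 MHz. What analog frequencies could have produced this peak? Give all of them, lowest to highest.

Frequencies that alias to 2 MHz are k·fs ± 2 MHz for integer k ≥ 0.
k=0: 2 MHz.
k=1: 22 MHz, 26 MHz.
k=2: 46 MHz, 50 MHz.
k=3: 70 MHz, 74 MHz.
k=4: 94 MHz, 98 MHz.
Within [33.2 MHz, 81 MHz]: 46 MHz, 50 MHz, 70 MHz, 74 MHz.

46 MHz, 50 MHz, 70 MHz, 74 MHz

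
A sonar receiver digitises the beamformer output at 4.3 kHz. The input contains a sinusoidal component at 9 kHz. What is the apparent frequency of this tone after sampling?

0.4 kHz

9 kHz mod fs = 0.4 kHz.
0.4 kHz ≤ fs/2 = 2.15 kHz, appears at 0.4 kHz.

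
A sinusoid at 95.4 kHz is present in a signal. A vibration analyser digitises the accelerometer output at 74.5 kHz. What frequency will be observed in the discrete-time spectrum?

20.9 kHz

95.4 kHz mod fs = 20.9 kHz.
20.9 kHz ≤ fs/2 = 37.25 kHz, appears at 20.9 kHz.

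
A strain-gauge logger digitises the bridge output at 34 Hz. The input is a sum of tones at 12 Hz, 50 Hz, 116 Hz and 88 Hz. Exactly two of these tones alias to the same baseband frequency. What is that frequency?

fs/2 = 17 Hz.
12 Hz ≤ fs/2 = 17 Hz, passes unchanged.
50 Hz mod fs = 16 Hz.
16 Hz ≤ fs/2 = 17 Hz, appears at 16 Hz.
116 Hz mod fs = 14 Hz.
14 Hz ≤ fs/2 = 17 Hz, appears at 14 Hz.
88 Hz mod fs = 20 Hz.
20 Hz > fs/2 = 17 Hz, folds to fs − 20 Hz = 14 Hz.
88 Hz and 116 Hz both map to 14 Hz.

14 Hz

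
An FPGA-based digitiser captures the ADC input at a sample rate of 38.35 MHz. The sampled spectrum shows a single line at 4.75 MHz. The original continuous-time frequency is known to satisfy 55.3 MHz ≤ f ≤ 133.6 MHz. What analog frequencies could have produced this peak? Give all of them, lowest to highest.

71.95 MHz, 81.45 MHz, 110.3 MHz, 119.8 MHz

Frequencies that alias to 4.75 MHz are k·fs ± 4.75 MHz for integer k ≥ 0.
k=0: 4.75 MHz.
k=1: 33.6 MHz, 43.1 MHz.
k=2: 71.95 MHz, 81.45 MHz.
k=3: 110.3 MHz, 119.8 MHz.
k=4: 148.65 MHz, 158.15 MHz.
Within [55.3 MHz, 133.6 MHz]: 71.95 MHz, 81.45 MHz, 110.3 MHz, 119.8 MHz.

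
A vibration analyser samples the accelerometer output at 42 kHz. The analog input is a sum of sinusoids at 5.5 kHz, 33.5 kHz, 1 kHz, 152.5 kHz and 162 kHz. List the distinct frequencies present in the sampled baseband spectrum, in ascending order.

fs/2 = 21 kHz.
5.5 kHz ≤ fs/2 = 21 kHz, passes unchanged.
33.5 kHz > fs/2 = 21 kHz, folds to fs − 33.5 kHz = 8.5 kHz.
1 kHz ≤ fs/2 = 21 kHz, passes unchanged.
152.5 kHz mod fs = 26.5 kHz.
26.5 kHz > fs/2 = 21 kHz, folds to fs − 26.5 kHz = 15.5 kHz.
162 kHz mod fs = 36 kHz.
36 kHz > fs/2 = 21 kHz, folds to fs − 36 kHz = 6 kHz.
Distinct values: {1 kHz, 5.5 kHz, 6 kHz, 8.5 kHz, 15.5 kHz}.

1 kHz, 5.5 kHz, 6 kHz, 8.5 kHz, 15.5 kHz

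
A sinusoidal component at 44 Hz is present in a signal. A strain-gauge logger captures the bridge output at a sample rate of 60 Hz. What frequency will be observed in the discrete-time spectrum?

16 Hz

44 Hz > fs/2 = 30 Hz, folds to fs − 44 Hz = 16 Hz.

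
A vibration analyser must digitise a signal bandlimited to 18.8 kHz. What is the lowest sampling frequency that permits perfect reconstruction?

Nyquist rate = 2 × 18.8 kHz = 37.6 kHz.

37.6 kHz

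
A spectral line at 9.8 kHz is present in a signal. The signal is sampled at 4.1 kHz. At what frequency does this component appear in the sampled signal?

1.6 kHz

9.8 kHz mod fs = 1.6 kHz.
1.6 kHz ≤ fs/2 = 2.05 kHz, appears at 1.6 kHz.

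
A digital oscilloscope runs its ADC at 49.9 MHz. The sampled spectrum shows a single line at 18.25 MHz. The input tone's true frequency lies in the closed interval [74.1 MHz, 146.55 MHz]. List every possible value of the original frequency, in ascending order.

81.55 MHz, 118.05 MHz, 131.45 MHz

Frequencies that alias to 18.25 MHz are k·fs ± 18.25 MHz for integer k ≥ 0.
k=0: 18.25 MHz.
k=1: 31.65 MHz, 68.15 MHz.
k=2: 81.55 MHz, 118.05 MHz.
k=3: 131.45 MHz, 167.95 MHz.
k=4: 181.35 MHz, 217.85 MHz.
Within [74.1 MHz, 146.55 MHz]: 81.55 MHz, 118.05 MHz, 131.45 MHz.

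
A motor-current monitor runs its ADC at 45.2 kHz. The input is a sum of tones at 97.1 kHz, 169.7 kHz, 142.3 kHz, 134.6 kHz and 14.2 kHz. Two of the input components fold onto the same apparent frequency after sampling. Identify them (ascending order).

97.1 kHz, 142.3 kHz

fs/2 = 22.6 kHz.
97.1 kHz mod fs = 6.7 kHz.
6.7 kHz ≤ fs/2 = 22.6 kHz, appears at 6.7 kHz.
169.7 kHz mod fs = 34.1 kHz.
34.1 kHz > fs/2 = 22.6 kHz, folds to fs − 34.1 kHz = 11.1 kHz.
142.3 kHz mod fs = 6.7 kHz.
6.7 kHz ≤ fs/2 = 22.6 kHz, appears at 6.7 kHz.
134.6 kHz mod fs = 44.2 kHz.
44.2 kHz > fs/2 = 22.6 kHz, folds to fs − 44.2 kHz = 1 kHz.
14.2 kHz ≤ fs/2 = 22.6 kHz, passes unchanged.
97.1 kHz and 142.3 kHz both map to 6.7 kHz.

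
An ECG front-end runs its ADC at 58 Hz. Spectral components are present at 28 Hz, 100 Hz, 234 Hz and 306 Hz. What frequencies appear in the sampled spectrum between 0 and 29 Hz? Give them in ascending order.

fs/2 = 29 Hz.
28 Hz ≤ fs/2 = 29 Hz, passes unchanged.
100 Hz mod fs = 42 Hz.
42 Hz > fs/2 = 29 Hz, folds to fs − 42 Hz = 16 Hz.
234 Hz mod fs = 2 Hz.
2 Hz ≤ fs/2 = 29 Hz, appears at 2 Hz.
306 Hz mod fs = 16 Hz.
16 Hz ≤ fs/2 = 29 Hz, appears at 16 Hz.
Distinct values: {2 Hz, 16 Hz, 28 Hz}.

2 Hz, 16 Hz, 28 Hz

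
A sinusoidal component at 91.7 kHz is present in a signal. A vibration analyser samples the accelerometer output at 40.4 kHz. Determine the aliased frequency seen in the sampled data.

91.7 kHz mod fs = 10.9 kHz.
10.9 kHz ≤ fs/2 = 20.2 kHz, appears at 10.9 kHz.

10.9 kHz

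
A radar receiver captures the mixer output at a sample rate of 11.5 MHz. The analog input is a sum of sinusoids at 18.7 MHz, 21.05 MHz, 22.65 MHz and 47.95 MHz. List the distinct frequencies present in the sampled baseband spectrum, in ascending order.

0.35 MHz, 1.95 MHz, 4.3 MHz

fs/2 = 5.75 MHz.
18.7 MHz mod fs = 7.2 MHz.
7.2 MHz > fs/2 = 5.75 MHz, folds to fs − 7.2 MHz = 4.3 MHz.
21.05 MHz mod fs = 9.55 MHz.
9.55 MHz > fs/2 = 5.75 MHz, folds to fs − 9.55 MHz = 1.95 MHz.
22.65 MHz mod fs = 11.15 MHz.
11.15 MHz > fs/2 = 5.75 MHz, folds to fs − 11.15 MHz = 0.35 MHz.
47.95 MHz mod fs = 1.95 MHz.
1.95 MHz ≤ fs/2 = 5.75 MHz, appears at 1.95 MHz.
Distinct values: {0.35 MHz, 1.95 MHz, 4.3 MHz}.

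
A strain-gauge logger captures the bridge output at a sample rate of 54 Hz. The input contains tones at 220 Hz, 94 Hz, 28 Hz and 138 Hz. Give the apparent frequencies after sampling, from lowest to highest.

fs/2 = 27 Hz.
220 Hz mod fs = 4 Hz.
4 Hz ≤ fs/2 = 27 Hz, appears at 4 Hz.
94 Hz mod fs = 40 Hz.
40 Hz > fs/2 = 27 Hz, folds to fs − 40 Hz = 14 Hz.
28 Hz > fs/2 = 27 Hz, folds to fs − 28 Hz = 26 Hz.
138 Hz mod fs = 30 Hz.
30 Hz > fs/2 = 27 Hz, folds to fs − 30 Hz = 24 Hz.
Distinct values: {4 Hz, 14 Hz, 24 Hz, 26 Hz}.

4 Hz, 14 Hz, 24 Hz, 26 Hz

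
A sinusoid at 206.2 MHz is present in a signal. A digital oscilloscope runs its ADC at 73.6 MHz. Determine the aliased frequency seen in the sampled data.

14.6 MHz

206.2 MHz mod fs = 59 MHz.
59 MHz > fs/2 = 36.8 MHz, folds to fs − 59 MHz = 14.6 MHz.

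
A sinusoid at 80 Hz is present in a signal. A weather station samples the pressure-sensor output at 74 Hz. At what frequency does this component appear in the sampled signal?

80 Hz mod fs = 6 Hz.
6 Hz ≤ fs/2 = 37 Hz, appears at 6 Hz.

6 Hz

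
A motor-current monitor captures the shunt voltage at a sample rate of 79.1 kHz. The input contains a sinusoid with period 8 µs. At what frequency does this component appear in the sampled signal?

33.2 kHz

T = 8 µs → f = 1/T = 125 kHz.
125 kHz mod fs = 45.9 kHz.
45.9 kHz > fs/2 = 39.55 kHz, folds to fs − 45.9 kHz = 33.2 kHz.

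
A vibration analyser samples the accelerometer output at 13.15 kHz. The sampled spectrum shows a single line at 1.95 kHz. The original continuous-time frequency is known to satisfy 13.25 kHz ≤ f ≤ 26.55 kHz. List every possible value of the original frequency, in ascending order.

15.1 kHz, 24.35 kHz

Frequencies that alias to 1.95 kHz are k·fs ± 1.95 kHz for integer k ≥ 0.
k=0: 1.95 kHz.
k=1: 11.2 kHz, 15.1 kHz.
k=2: 24.35 kHz, 28.25 kHz.
k=3: 37.5 kHz, 41.4 kHz.
Within [13.25 kHz, 26.55 kHz]: 15.1 kHz, 24.35 kHz.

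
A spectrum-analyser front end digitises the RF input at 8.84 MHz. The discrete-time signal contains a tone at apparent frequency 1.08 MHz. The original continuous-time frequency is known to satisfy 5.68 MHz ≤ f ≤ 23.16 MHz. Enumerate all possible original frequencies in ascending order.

7.76 MHz, 9.92 MHz, 16.6 MHz, 18.76 MHz

Frequencies that alias to 1.08 MHz are k·fs ± 1.08 MHz for integer k ≥ 0.
k=0: 1.08 MHz.
k=1: 7.76 MHz, 9.92 MHz.
k=2: 16.6 MHz, 18.76 MHz.
k=3: 25.44 MHz, 27.6 MHz.
Within [5.68 MHz, 23.16 MHz]: 7.76 MHz, 9.92 MHz, 16.6 MHz, 18.76 MHz.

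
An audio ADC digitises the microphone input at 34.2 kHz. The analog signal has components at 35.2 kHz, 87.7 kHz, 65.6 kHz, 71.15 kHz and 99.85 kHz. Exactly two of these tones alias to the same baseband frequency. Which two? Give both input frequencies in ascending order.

71.15 kHz, 99.85 kHz

fs/2 = 17.1 kHz.
35.2 kHz mod fs = 1 kHz.
1 kHz ≤ fs/2 = 17.1 kHz, appears at 1 kHz.
87.7 kHz mod fs = 19.3 kHz.
19.3 kHz > fs/2 = 17.1 kHz, folds to fs − 19.3 kHz = 14.9 kHz.
65.6 kHz mod fs = 31.4 kHz.
31.4 kHz > fs/2 = 17.1 kHz, folds to fs − 31.4 kHz = 2.8 kHz.
71.15 kHz mod fs = 2.75 kHz.
2.75 kHz ≤ fs/2 = 17.1 kHz, appears at 2.75 kHz.
99.85 kHz mod fs = 31.45 kHz.
31.45 kHz > fs/2 = 17.1 kHz, folds to fs − 31.45 kHz = 2.75 kHz.
71.15 kHz and 99.85 kHz both map to 2.75 kHz.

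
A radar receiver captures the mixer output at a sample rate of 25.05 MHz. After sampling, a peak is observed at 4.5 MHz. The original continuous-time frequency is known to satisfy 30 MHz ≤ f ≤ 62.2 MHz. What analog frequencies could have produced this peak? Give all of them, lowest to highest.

Frequencies that alias to 4.5 MHz are k·fs ± 4.5 MHz for integer k ≥ 0.
k=0: 4.5 MHz.
k=1: 20.55 MHz, 29.55 MHz.
k=2: 45.6 MHz, 54.6 MHz.
k=3: 70.65 MHz, 79.65 MHz.
Within [30 MHz, 62.2 MHz]: 45.6 MHz, 54.6 MHz.

45.6 MHz, 54.6 MHz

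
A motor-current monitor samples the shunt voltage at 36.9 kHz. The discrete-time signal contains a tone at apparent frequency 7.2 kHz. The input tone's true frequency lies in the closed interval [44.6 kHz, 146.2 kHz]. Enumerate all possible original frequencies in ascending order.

Frequencies that alias to 7.2 kHz are k·fs ± 7.2 kHz for integer k ≥ 0.
k=0: 7.2 kHz.
k=1: 29.7 kHz, 44.1 kHz.
k=2: 66.6 kHz, 81 kHz.
k=3: 103.5 kHz, 117.9 kHz.
k=4: 140.4 kHz, 154.8 kHz.
k=5: 177.3 kHz, 191.7 kHz.
Within [44.6 kHz, 146.2 kHz]: 66.6 kHz, 81 kHz, 103.5 kHz, 117.9 kHz, 140.4 kHz.

66.6 kHz, 81 kHz, 103.5 kHz, 117.9 kHz, 140.4 kHz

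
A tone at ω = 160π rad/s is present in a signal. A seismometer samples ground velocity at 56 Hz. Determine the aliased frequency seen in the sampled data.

24 Hz

ω = 160π rad/s → f = ω/(2π) = 80 Hz.
80 Hz mod fs = 24 Hz.
24 Hz ≤ fs/2 = 28 Hz, appears at 24 Hz.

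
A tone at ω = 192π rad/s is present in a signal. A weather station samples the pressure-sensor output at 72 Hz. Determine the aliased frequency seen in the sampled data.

24 Hz

ω = 192π rad/s → f = ω/(2π) = 96 Hz.
96 Hz mod fs = 24 Hz.
24 Hz ≤ fs/2 = 36 Hz, appears at 24 Hz.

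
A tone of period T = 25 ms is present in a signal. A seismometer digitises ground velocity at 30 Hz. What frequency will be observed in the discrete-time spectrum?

10 Hz

T = 25 ms → f = 1/T = 40 Hz.
40 Hz mod fs = 10 Hz.
10 Hz ≤ fs/2 = 15 Hz, appears at 10 Hz.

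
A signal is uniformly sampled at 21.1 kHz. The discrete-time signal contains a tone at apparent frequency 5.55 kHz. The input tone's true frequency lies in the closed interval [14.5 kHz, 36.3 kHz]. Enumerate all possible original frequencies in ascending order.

15.55 kHz, 26.65 kHz

Frequencies that alias to 5.55 kHz are k·fs ± 5.55 kHz for integer k ≥ 0.
k=0: 5.55 kHz.
k=1: 15.55 kHz, 26.65 kHz.
k=2: 36.65 kHz, 47.75 kHz.
Within [14.5 kHz, 36.3 kHz]: 15.55 kHz, 26.65 kHz.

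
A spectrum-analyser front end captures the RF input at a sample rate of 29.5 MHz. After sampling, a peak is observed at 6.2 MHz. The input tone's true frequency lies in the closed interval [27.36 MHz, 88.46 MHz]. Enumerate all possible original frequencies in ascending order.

Frequencies that alias to 6.2 MHz are k·fs ± 6.2 MHz for integer k ≥ 0.
k=0: 6.2 MHz.
k=1: 23.3 MHz, 35.7 MHz.
k=2: 52.8 MHz, 65.2 MHz.
k=3: 82.3 MHz, 94.7 MHz.
k=4: 111.8 MHz, 124.2 MHz.
Within [27.36 MHz, 88.46 MHz]: 35.7 MHz, 52.8 MHz, 65.2 MHz, 82.3 MHz.

35.7 MHz, 52.8 MHz, 65.2 MHz, 82.3 MHz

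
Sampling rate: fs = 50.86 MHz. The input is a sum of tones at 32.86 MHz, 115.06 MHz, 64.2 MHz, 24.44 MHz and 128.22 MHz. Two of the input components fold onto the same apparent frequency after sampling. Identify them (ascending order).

64.2 MHz, 115.06 MHz

fs/2 = 25.43 MHz.
32.86 MHz > fs/2 = 25.43 MHz, folds to fs − 32.86 MHz = 18 MHz.
115.06 MHz mod fs = 13.34 MHz.
13.34 MHz ≤ fs/2 = 25.43 MHz, appears at 13.34 MHz.
64.2 MHz mod fs = 13.34 MHz.
13.34 MHz ≤ fs/2 = 25.43 MHz, appears at 13.34 MHz.
24.44 MHz ≤ fs/2 = 25.43 MHz, passes unchanged.
128.22 MHz mod fs = 26.5 MHz.
26.5 MHz > fs/2 = 25.43 MHz, folds to fs − 26.5 MHz = 24.36 MHz.
64.2 MHz and 115.06 MHz both map to 13.34 MHz.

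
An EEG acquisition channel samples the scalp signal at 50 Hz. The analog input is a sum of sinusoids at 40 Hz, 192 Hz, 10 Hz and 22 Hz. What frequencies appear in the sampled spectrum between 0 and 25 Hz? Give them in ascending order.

fs/2 = 25 Hz.
40 Hz > fs/2 = 25 Hz, folds to fs − 40 Hz = 10 Hz.
192 Hz mod fs = 42 Hz.
42 Hz > fs/2 = 25 Hz, folds to fs − 42 Hz = 8 Hz.
10 Hz ≤ fs/2 = 25 Hz, passes unchanged.
22 Hz ≤ fs/2 = 25 Hz, passes unchanged.
Distinct values: {8 Hz, 10 Hz, 22 Hz}.

8 Hz, 10 Hz, 22 Hz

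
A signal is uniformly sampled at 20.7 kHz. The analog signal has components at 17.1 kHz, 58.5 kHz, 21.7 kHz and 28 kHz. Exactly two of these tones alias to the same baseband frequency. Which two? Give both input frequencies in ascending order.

fs/2 = 10.35 kHz.
17.1 kHz > fs/2 = 10.35 kHz, folds to fs − 17.1 kHz = 3.6 kHz.
58.5 kHz mod fs = 17.1 kHz.
17.1 kHz > fs/2 = 10.35 kHz, folds to fs − 17.1 kHz = 3.6 kHz.
21.7 kHz mod fs = 1 kHz.
1 kHz ≤ fs/2 = 10.35 kHz, appears at 1 kHz.
28 kHz mod fs = 7.3 kHz.
7.3 kHz ≤ fs/2 = 10.35 kHz, appears at 7.3 kHz.
17.1 kHz and 58.5 kHz both map to 3.6 kHz.

17.1 kHz, 58.5 kHz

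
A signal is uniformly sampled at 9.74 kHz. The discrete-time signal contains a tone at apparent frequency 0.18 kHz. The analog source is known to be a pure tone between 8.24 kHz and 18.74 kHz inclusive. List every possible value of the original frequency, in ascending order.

9.56 kHz, 9.92 kHz

Frequencies that alias to 0.18 kHz are k·fs ± 0.18 kHz for integer k ≥ 0.
k=0: 0.18 kHz.
k=1: 9.56 kHz, 9.92 kHz.
k=2: 19.3 kHz, 19.66 kHz.
Within [8.24 kHz, 18.74 kHz]: 9.56 kHz, 9.92 kHz.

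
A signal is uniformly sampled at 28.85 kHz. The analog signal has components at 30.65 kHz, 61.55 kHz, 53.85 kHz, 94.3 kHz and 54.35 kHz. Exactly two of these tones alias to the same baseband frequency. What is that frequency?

3.85 kHz

fs/2 = 14.425 kHz.
30.65 kHz mod fs = 1.8 kHz.
1.8 kHz ≤ fs/2 = 14.425 kHz, appears at 1.8 kHz.
61.55 kHz mod fs = 3.85 kHz.
3.85 kHz ≤ fs/2 = 14.425 kHz, appears at 3.85 kHz.
53.85 kHz mod fs = 25 kHz.
25 kHz > fs/2 = 14.425 kHz, folds to fs − 25 kHz = 3.85 kHz.
94.3 kHz mod fs = 7.75 kHz.
7.75 kHz ≤ fs/2 = 14.425 kHz, appears at 7.75 kHz.
54.35 kHz mod fs = 25.5 kHz.
25.5 kHz > fs/2 = 14.425 kHz, folds to fs − 25.5 kHz = 3.35 kHz.
53.85 kHz and 61.55 kHz both map to 3.85 kHz.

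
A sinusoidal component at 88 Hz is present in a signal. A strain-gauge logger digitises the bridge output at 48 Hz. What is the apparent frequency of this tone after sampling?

8 Hz

88 Hz mod fs = 40 Hz.
40 Hz > fs/2 = 24 Hz, folds to fs − 40 Hz = 8 Hz.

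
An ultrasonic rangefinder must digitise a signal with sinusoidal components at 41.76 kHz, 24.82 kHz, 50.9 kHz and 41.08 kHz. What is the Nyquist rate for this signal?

101.8 kHz

Highest-frequency component: 50.9 kHz.
Nyquist rate = 2 × 50.9 kHz = 101.8 kHz.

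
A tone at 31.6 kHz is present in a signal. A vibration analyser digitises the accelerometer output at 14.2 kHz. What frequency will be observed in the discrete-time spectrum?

31.6 kHz mod fs = 3.2 kHz.
3.2 kHz ≤ fs/2 = 7.1 kHz, appears at 3.2 kHz.

3.2 kHz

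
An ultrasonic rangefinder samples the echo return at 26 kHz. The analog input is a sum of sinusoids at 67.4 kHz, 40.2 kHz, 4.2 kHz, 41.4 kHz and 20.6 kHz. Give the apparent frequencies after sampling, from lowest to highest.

fs/2 = 13 kHz.
67.4 kHz mod fs = 15.4 kHz.
15.4 kHz > fs/2 = 13 kHz, folds to fs − 15.4 kHz = 10.6 kHz.
40.2 kHz mod fs = 14.2 kHz.
14.2 kHz > fs/2 = 13 kHz, folds to fs − 14.2 kHz = 11.8 kHz.
4.2 kHz ≤ fs/2 = 13 kHz, passes unchanged.
41.4 kHz mod fs = 15.4 kHz.
15.4 kHz > fs/2 = 13 kHz, folds to fs − 15.4 kHz = 10.6 kHz.
20.6 kHz > fs/2 = 13 kHz, folds to fs − 20.6 kHz = 5.4 kHz.
Distinct values: {4.2 kHz, 5.4 kHz, 10.6 kHz, 11.8 kHz}.

4.2 kHz, 5.4 kHz, 10.6 kHz, 11.8 kHz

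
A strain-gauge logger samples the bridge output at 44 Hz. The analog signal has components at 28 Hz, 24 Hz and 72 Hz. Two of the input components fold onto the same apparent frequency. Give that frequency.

16 Hz

fs/2 = 22 Hz.
28 Hz > fs/2 = 22 Hz, folds to fs − 28 Hz = 16 Hz.
24 Hz > fs/2 = 22 Hz, folds to fs − 24 Hz = 20 Hz.
72 Hz mod fs = 28 Hz.
28 Hz > fs/2 = 22 Hz, folds to fs − 28 Hz = 16 Hz.
28 Hz and 72 Hz both map to 16 Hz.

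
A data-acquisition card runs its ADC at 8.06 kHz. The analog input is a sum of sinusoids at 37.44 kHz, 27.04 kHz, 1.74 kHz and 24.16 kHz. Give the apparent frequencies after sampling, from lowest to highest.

0.02 kHz, 1.74 kHz, 2.86 kHz

fs/2 = 4.03 kHz.
37.44 kHz mod fs = 5.2 kHz.
5.2 kHz > fs/2 = 4.03 kHz, folds to fs − 5.2 kHz = 2.86 kHz.
27.04 kHz mod fs = 2.86 kHz.
2.86 kHz ≤ fs/2 = 4.03 kHz, appears at 2.86 kHz.
1.74 kHz ≤ fs/2 = 4.03 kHz, passes unchanged.
24.16 kHz mod fs = 8.04 kHz.
8.04 kHz > fs/2 = 4.03 kHz, folds to fs − 8.04 kHz = 0.02 kHz.
Distinct values: {0.02 kHz, 1.74 kHz, 2.86 kHz}.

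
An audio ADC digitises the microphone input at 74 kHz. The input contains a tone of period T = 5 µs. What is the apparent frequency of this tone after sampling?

22 kHz

T = 5 µs → f = 1/T = 200 kHz.
200 kHz mod fs = 52 kHz.
52 kHz > fs/2 = 37 kHz, folds to fs − 52 kHz = 22 kHz.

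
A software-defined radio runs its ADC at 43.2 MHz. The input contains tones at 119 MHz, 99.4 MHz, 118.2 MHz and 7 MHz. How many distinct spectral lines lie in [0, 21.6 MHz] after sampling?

fs/2 = 21.6 MHz.
119 MHz mod fs = 32.6 MHz.
32.6 MHz > fs/2 = 21.6 MHz, folds to fs − 32.6 MHz = 10.6 MHz.
99.4 MHz mod fs = 13 MHz.
13 MHz ≤ fs/2 = 21.6 MHz, appears at 13 MHz.
118.2 MHz mod fs = 31.8 MHz.
31.8 MHz > fs/2 = 21.6 MHz, folds to fs − 31.8 MHz = 11.4 MHz.
7 MHz ≤ fs/2 = 21.6 MHz, passes unchanged.
Distinct values: {7 MHz, 10.6 MHz, 11.4 MHz, 13 MHz} → 4.

4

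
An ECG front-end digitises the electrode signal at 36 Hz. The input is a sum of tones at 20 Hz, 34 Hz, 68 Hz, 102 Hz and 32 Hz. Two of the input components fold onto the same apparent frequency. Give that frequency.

4 Hz

fs/2 = 18 Hz.
20 Hz > fs/2 = 18 Hz, folds to fs − 20 Hz = 16 Hz.
34 Hz > fs/2 = 18 Hz, folds to fs − 34 Hz = 2 Hz.
68 Hz mod fs = 32 Hz.
32 Hz > fs/2 = 18 Hz, folds to fs − 32 Hz = 4 Hz.
102 Hz mod fs = 30 Hz.
30 Hz > fs/2 = 18 Hz, folds to fs − 30 Hz = 6 Hz.
32 Hz > fs/2 = 18 Hz, folds to fs − 32 Hz = 4 Hz.
32 Hz and 68 Hz both map to 4 Hz.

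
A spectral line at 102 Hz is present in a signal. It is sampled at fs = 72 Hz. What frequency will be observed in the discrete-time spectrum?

102 Hz mod fs = 30 Hz.
30 Hz ≤ fs/2 = 36 Hz, appears at 30 Hz.

30 Hz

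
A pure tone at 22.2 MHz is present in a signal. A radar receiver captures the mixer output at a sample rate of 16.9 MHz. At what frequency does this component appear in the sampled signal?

5.3 MHz

22.2 MHz mod fs = 5.3 MHz.
5.3 MHz ≤ fs/2 = 8.45 MHz, appears at 5.3 MHz.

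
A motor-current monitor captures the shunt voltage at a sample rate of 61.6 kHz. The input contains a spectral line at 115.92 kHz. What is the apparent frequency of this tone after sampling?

115.92 kHz mod fs = 54.32 kHz.
54.32 kHz > fs/2 = 30.8 kHz, folds to fs − 54.32 kHz = 7.28 kHz.

7.28 kHz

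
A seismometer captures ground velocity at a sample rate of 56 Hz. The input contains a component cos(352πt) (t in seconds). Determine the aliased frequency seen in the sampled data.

ω = 352π rad/s → f = ω/(2π) = 176 Hz.
176 Hz mod fs = 8 Hz.
8 Hz ≤ fs/2 = 28 Hz, appears at 8 Hz.

8 Hz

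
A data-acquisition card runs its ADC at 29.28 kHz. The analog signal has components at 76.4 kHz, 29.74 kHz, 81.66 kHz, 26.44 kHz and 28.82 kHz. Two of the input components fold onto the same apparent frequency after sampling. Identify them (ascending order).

fs/2 = 14.64 kHz.
76.4 kHz mod fs = 17.84 kHz.
17.84 kHz > fs/2 = 14.64 kHz, folds to fs − 17.84 kHz = 11.44 kHz.
29.74 kHz mod fs = 0.46 kHz.
0.46 kHz ≤ fs/2 = 14.64 kHz, appears at 0.46 kHz.
81.66 kHz mod fs = 23.1 kHz.
23.1 kHz > fs/2 = 14.64 kHz, folds to fs − 23.1 kHz = 6.18 kHz.
26.44 kHz > fs/2 = 14.64 kHz, folds to fs − 26.44 kHz = 2.84 kHz.
28.82 kHz > fs/2 = 14.64 kHz, folds to fs − 28.82 kHz = 0.46 kHz.
28.82 kHz and 29.74 kHz both map to 0.46 kHz.

28.82 kHz, 29.74 kHz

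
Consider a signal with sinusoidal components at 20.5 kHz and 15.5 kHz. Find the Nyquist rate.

Highest-frequency component: 20.5 kHz.
Nyquist rate = 2 × 20.5 kHz = 41 kHz.

41 kHz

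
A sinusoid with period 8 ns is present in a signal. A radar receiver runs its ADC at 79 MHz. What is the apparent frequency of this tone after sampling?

33 MHz

T = 8 ns → f = 1/T = 125 MHz.
125 MHz mod fs = 46 MHz.
46 MHz > fs/2 = 39.5 MHz, folds to fs − 46 MHz = 33 MHz.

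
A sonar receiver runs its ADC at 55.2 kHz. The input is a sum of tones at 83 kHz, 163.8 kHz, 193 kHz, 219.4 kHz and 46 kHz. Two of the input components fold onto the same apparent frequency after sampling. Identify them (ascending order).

83 kHz, 193 kHz

fs/2 = 27.6 kHz.
83 kHz mod fs = 27.8 kHz.
27.8 kHz > fs/2 = 27.6 kHz, folds to fs − 27.8 kHz = 27.4 kHz.
163.8 kHz mod fs = 53.4 kHz.
53.4 kHz > fs/2 = 27.6 kHz, folds to fs − 53.4 kHz = 1.8 kHz.
193 kHz mod fs = 27.4 kHz.
27.4 kHz ≤ fs/2 = 27.6 kHz, appears at 27.4 kHz.
219.4 kHz mod fs = 53.8 kHz.
53.8 kHz > fs/2 = 27.6 kHz, folds to fs − 53.8 kHz = 1.4 kHz.
46 kHz > fs/2 = 27.6 kHz, folds to fs − 46 kHz = 9.2 kHz.
83 kHz and 193 kHz both map to 27.4 kHz.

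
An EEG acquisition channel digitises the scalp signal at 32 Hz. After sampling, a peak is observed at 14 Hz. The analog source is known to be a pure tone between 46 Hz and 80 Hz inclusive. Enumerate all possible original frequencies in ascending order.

Frequencies that alias to 14 Hz are k·fs ± 14 Hz for integer k ≥ 0.
k=0: 14 Hz.
k=1: 18 Hz, 46 Hz.
k=2: 50 Hz, 78 Hz.
k=3: 82 Hz, 110 Hz.
Within [46 Hz, 80 Hz]: 46 Hz, 50 Hz, 78 Hz.

46 Hz, 50 Hz, 78 Hz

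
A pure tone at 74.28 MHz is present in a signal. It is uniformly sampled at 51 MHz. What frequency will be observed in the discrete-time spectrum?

23.28 MHz

74.28 MHz mod fs = 23.28 MHz.
23.28 MHz ≤ fs/2 = 25.5 MHz, appears at 23.28 MHz.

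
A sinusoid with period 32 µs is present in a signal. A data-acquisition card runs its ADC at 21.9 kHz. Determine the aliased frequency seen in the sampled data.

9.35 kHz

T = 32 µs → f = 1/T = 31.25 kHz.
31.25 kHz mod fs = 9.35 kHz.
9.35 kHz ≤ fs/2 = 10.95 kHz, appears at 9.35 kHz.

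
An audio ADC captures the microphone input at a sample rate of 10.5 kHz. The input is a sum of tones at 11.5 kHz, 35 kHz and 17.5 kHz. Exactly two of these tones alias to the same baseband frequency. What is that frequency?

fs/2 = 5.25 kHz.
11.5 kHz mod fs = 1 kHz.
1 kHz ≤ fs/2 = 5.25 kHz, appears at 1 kHz.
35 kHz mod fs = 3.5 kHz.
3.5 kHz ≤ fs/2 = 5.25 kHz, appears at 3.5 kHz.
17.5 kHz mod fs = 7 kHz.
7 kHz > fs/2 = 5.25 kHz, folds to fs − 7 kHz = 3.5 kHz.
17.5 kHz and 35 kHz both map to 3.5 kHz.

3.5 kHz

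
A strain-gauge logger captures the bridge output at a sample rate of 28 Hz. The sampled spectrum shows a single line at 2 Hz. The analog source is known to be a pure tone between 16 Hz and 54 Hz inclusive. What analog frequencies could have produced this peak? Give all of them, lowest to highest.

26 Hz, 30 Hz, 54 Hz

Frequencies that alias to 2 Hz are k·fs ± 2 Hz for integer k ≥ 0.
k=0: 2 Hz.
k=1: 26 Hz, 30 Hz.
k=2: 54 Hz, 58 Hz.
k=3: 82 Hz, 86 Hz.
Within [16 Hz, 54 Hz]: 26 Hz, 30 Hz, 54 Hz.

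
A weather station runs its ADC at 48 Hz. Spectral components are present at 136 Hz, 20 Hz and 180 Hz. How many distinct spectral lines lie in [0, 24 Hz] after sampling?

3

fs/2 = 24 Hz.
136 Hz mod fs = 40 Hz.
40 Hz > fs/2 = 24 Hz, folds to fs − 40 Hz = 8 Hz.
20 Hz ≤ fs/2 = 24 Hz, passes unchanged.
180 Hz mod fs = 36 Hz.
36 Hz > fs/2 = 24 Hz, folds to fs − 36 Hz = 12 Hz.
Distinct values: {8 Hz, 12 Hz, 20 Hz} → 3.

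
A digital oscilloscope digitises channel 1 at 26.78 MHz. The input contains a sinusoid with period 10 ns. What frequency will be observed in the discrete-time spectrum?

T = 10 ns → f = 1/T = 100 MHz.
100 MHz mod fs = 19.66 MHz.
19.66 MHz > fs/2 = 13.39 MHz, folds to fs − 19.66 MHz = 7.12 MHz.

7.12 MHz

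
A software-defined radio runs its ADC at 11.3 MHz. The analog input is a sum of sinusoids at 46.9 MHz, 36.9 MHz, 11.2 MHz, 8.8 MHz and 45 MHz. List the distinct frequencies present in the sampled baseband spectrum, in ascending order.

fs/2 = 5.65 MHz.
46.9 MHz mod fs = 1.7 MHz.
1.7 MHz ≤ fs/2 = 5.65 MHz, appears at 1.7 MHz.
36.9 MHz mod fs = 3 MHz.
3 MHz ≤ fs/2 = 5.65 MHz, appears at 3 MHz.
11.2 MHz > fs/2 = 5.65 MHz, folds to fs − 11.2 MHz = 0.1 MHz.
8.8 MHz > fs/2 = 5.65 MHz, folds to fs − 8.8 MHz = 2.5 MHz.
45 MHz mod fs = 11.1 MHz.
11.1 MHz > fs/2 = 5.65 MHz, folds to fs − 11.1 MHz = 0.2 MHz.
Distinct values: {0.1 MHz, 0.2 MHz, 1.7 MHz, 2.5 MHz, 3 MHz}.

0.1 MHz, 0.2 MHz, 1.7 MHz, 2.5 MHz, 3 MHz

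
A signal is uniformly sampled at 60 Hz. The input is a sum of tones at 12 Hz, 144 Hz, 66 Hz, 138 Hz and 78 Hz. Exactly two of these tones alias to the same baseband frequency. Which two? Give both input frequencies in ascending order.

fs/2 = 30 Hz.
12 Hz ≤ fs/2 = 30 Hz, passes unchanged.
144 Hz mod fs = 24 Hz.
24 Hz ≤ fs/2 = 30 Hz, appears at 24 Hz.
66 Hz mod fs = 6 Hz.
6 Hz ≤ fs/2 = 30 Hz, appears at 6 Hz.
138 Hz mod fs = 18 Hz.
18 Hz ≤ fs/2 = 30 Hz, appears at 18 Hz.
78 Hz mod fs = 18 Hz.
18 Hz ≤ fs/2 = 30 Hz, appears at 18 Hz.
78 Hz and 138 Hz both map to 18 Hz.

78 Hz, 138 Hz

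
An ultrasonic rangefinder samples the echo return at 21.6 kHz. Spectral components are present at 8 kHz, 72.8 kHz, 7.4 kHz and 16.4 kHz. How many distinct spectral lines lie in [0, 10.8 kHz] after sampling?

3

fs/2 = 10.8 kHz.
8 kHz ≤ fs/2 = 10.8 kHz, passes unchanged.
72.8 kHz mod fs = 8 kHz.
8 kHz ≤ fs/2 = 10.8 kHz, appears at 8 kHz.
7.4 kHz ≤ fs/2 = 10.8 kHz, passes unchanged.
16.4 kHz > fs/2 = 10.8 kHz, folds to fs − 16.4 kHz = 5.2 kHz.
Distinct values: {5.2 kHz, 7.4 kHz, 8 kHz} → 3.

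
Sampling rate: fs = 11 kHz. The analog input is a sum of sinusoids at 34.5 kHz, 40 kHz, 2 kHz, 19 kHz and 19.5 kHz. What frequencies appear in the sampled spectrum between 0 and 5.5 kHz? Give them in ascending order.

fs/2 = 5.5 kHz.
34.5 kHz mod fs = 1.5 kHz.
1.5 kHz ≤ fs/2 = 5.5 kHz, appears at 1.5 kHz.
40 kHz mod fs = 7 kHz.
7 kHz > fs/2 = 5.5 kHz, folds to fs − 7 kHz = 4 kHz.
2 kHz ≤ fs/2 = 5.5 kHz, passes unchanged.
19 kHz mod fs = 8 kHz.
8 kHz > fs/2 = 5.5 kHz, folds to fs − 8 kHz = 3 kHz.
19.5 kHz mod fs = 8.5 kHz.
8.5 kHz > fs/2 = 5.5 kHz, folds to fs − 8.5 kHz = 2.5 kHz.
Distinct values: {1.5 kHz, 2 kHz, 2.5 kHz, 3 kHz, 4 kHz}.

1.5 kHz, 2 kHz, 2.5 kHz, 3 kHz, 4 kHz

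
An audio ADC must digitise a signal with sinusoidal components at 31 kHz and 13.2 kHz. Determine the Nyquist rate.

62 kHz

Highest-frequency component: 31 kHz.
Nyquist rate = 2 × 31 kHz = 62 kHz.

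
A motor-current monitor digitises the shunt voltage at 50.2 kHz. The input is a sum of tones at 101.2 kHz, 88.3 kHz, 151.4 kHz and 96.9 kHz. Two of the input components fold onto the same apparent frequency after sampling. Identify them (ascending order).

fs/2 = 25.1 kHz.
101.2 kHz mod fs = 0.8 kHz.
0.8 kHz ≤ fs/2 = 25.1 kHz, appears at 0.8 kHz.
88.3 kHz mod fs = 38.1 kHz.
38.1 kHz > fs/2 = 25.1 kHz, folds to fs − 38.1 kHz = 12.1 kHz.
151.4 kHz mod fs = 0.8 kHz.
0.8 kHz ≤ fs/2 = 25.1 kHz, appears at 0.8 kHz.
96.9 kHz mod fs = 46.7 kHz.
46.7 kHz > fs/2 = 25.1 kHz, folds to fs − 46.7 kHz = 3.5 kHz.
101.2 kHz and 151.4 kHz both map to 0.8 kHz.

101.2 kHz, 151.4 kHz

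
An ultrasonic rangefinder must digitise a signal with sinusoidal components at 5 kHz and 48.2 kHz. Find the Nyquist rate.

Highest-frequency component: 48.2 kHz.
Nyquist rate = 2 × 48.2 kHz = 96.4 kHz.

96.4 kHz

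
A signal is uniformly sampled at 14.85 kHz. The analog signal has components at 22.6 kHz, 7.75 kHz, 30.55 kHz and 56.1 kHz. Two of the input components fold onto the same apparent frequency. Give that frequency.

fs/2 = 7.425 kHz.
22.6 kHz mod fs = 7.75 kHz.
7.75 kHz > fs/2 = 7.425 kHz, folds to fs − 7.75 kHz = 7.1 kHz.
7.75 kHz > fs/2 = 7.425 kHz, folds to fs − 7.75 kHz = 7.1 kHz.
30.55 kHz mod fs = 0.85 kHz.
0.85 kHz ≤ fs/2 = 7.425 kHz, appears at 0.85 kHz.
56.1 kHz mod fs = 11.55 kHz.
11.55 kHz > fs/2 = 7.425 kHz, folds to fs − 11.55 kHz = 3.3 kHz.
7.75 kHz and 22.6 kHz both map to 7.1 kHz.

7.1 kHz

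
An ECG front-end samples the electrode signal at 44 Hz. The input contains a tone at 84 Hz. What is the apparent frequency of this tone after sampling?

84 Hz mod fs = 40 Hz.
40 Hz > fs/2 = 22 Hz, folds to fs − 40 Hz = 4 Hz.

4 Hz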